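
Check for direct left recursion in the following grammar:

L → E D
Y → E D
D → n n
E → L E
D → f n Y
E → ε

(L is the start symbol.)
Direct left recursion occurs when N → N α for some non-terminal N (the right-hand side begins with the left-hand side itself).

L → E D: starts with E
Y → E D: starts with E
D → n n: starts with n
E → L E: starts with L
D → f n Y: starts with f
E → ε: starts with ε

No direct left recursion found.

Answer: No direct left recursion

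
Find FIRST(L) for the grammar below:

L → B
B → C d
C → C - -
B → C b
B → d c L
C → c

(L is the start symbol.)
To compute FIRST(L), examine every production with L on the left-hand side, reading each right-hand side left to right until a non-nullable symbol is reached.

FIRST sets of the other non-terminals involved (by the same procedure, iterated to a fixed point):
  FIRST(B) = { 'c', 'd' }

From L → B:
  - B is a non-terminal: add FIRST(B) \ {ε} = { 'c', 'd' }
    B is not nullable, so stop

Collecting: FIRST(L) = { 'c', 'd' }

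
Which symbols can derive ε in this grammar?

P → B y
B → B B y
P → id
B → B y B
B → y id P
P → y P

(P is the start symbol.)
There are no ε-productions, so no non-terminal can derive ε.
No non-terminals are nullable.

Answer: None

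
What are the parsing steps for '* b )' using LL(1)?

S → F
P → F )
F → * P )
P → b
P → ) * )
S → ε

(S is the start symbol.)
Stack is shown with the top on the left.

Stack    Input    Action
------------------------
S $      * b ) $  output S → F
F $      * b ) $  output F → * P )
* P ) $  * b ) $  match '*'
P ) $    b ) $    output P → b
b ) $    b ) $    match 'b'
) $      ) $      match ')'
$        $        accept

The string is accepted.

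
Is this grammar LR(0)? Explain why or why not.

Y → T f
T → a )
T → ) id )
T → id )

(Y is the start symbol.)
Yes, the grammar is LR(0)

A grammar is LR(0) if no state in the canonical LR(0) collection has:
  - both a shift item (dot before a terminal) and a complete item (shift-reduce conflict), or
  - two or more complete items (reduce-reduce conflict; the accept item [Y' → Y .] counts as a complete item here).

Augment with Y' → Y and build the canonical LR(0) collection (I0 = CLOSURE({[Y' → . Y]}), then GOTO on every symbol after a dot until no new states appear). It has 11 states:
  I0: { [T → . ) id )], [T → . a )], [T → . id )], [Y → . T f], [Y' → . Y] }  — shift
  I1: { [T → ) . id )] }  — shift
  I2: { [Y → T . f] }  — shift
  I3: { [Y' → Y .] }  — accept
  I4: { [T → a . )] }  — shift
  I5: { [T → id . )] }  — shift
  I6: { [T → id ) .] }  — reduce
  I7: { [T → a ) .] }  — reduce
  I8: { [Y → T f .] }  — reduce
  I9: { [T → ) id . )] }  — shift
  I10: { [T → ) id ) .] }  — reduce

Every state is either a pure shift/goto state or contains exactly one complete item and nothing to shift — no conflicts. The grammar is LR(0).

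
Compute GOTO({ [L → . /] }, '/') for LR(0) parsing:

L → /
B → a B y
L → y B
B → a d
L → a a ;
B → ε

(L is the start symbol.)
GOTO(I, '/') = CLOSURE({ [A → αX.β] : [A → α.Xβ] ∈ I, X = '/' })

Items with dot before '/', with the dot advanced:
  [L → . /] → [L → / .]
Closure adds nothing (no advanced item has the dot before a non-terminal).

GOTO = { [L → / .] }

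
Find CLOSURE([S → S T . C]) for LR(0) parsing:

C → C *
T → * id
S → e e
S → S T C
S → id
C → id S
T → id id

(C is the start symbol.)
Start with: [S → S T . C]
  [S → S T . C] has the dot before C: add [C → . C *], [C → . id S]
No further items can be added.

CLOSURE = { [C → . C *], [C → . id S], [S → S T . C] }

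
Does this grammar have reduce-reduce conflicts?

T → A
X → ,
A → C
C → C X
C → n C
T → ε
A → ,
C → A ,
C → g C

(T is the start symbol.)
A reduce-reduce conflict occurs when an LR(0) state has two complete items [A → α .] and [B → β .] — both call for a reduction, and with no lookahead the parser cannot choose between them.

Augment with T' → T and build the canonical LR(0) collection (I0 = CLOSURE({[T' → . T]}), then GOTO on every symbol after a dot until no new states appear). It has 13 states:
  I0: { [A → . ,], [A → . C], [C → . A ,], [C → . C X], [C → . g C], [C → . n C], [T → . A], [T → .], [T' → . T] }  — shift, reduce
  I1: { [A → , .] }  — reduce
  I2: { [C → A . ,], [T → A .] }  — shift, reduce
  I3: { [A → C .], [C → C . X], [X → . ,] }  — shift, reduce
  I4: { [T' → T .] }  — accept
  I5: { [A → . ,], [A → . C], [C → . A ,], [C → . C X], [C → . g C], [C → . n C], [C → g . C] }  — shift
  I6: { [A → . ,], [A → . C], [C → . A ,], [C → . C X], [C → . g C], [C → . n C], [C → n . C] }  — shift
  I7: { [C → A . ,] }  — shift
  I8: { [A → C .], [C → C . X], [C → n C .], [X → . ,] }  — shift, 2 reduces
  I9: { [X → , .] }  — reduce
  I10: { [C → C X .] }  — reduce
  I11: { [C → A , .] }  — reduce
  I12: { [A → C .], [C → C . X], [C → g C .], [X → . ,] }  — shift, 2 reduces

I8 contains complete items [A → C .], [C → n C .] — reduce-reduce conflict.
I12 contains complete items [A → C .], [C → g C .] — reduce-reduce conflict.

Answer: Yes — I8: [A → C .] vs [C → n C .]; I12: [A → C .] vs [C → g C .]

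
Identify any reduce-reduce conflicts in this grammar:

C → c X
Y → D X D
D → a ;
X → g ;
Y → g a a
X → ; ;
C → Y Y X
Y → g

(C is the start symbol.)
No reduce-reduce conflicts

Augment with C' → C and build the canonical LR(0) collection (I0 = CLOSURE({[C' → . C]}), then GOTO on every symbol after a dot until no new states appear). It has 19 states:
  I0: { [C → . Y Y X], [C → . c X], [C' → . C], [D → . a ;], [Y → . D X D], [Y → . g a a], [Y → . g] }  — shift
  I1: { [C' → C .] }  — accept
  I2: { [X → . ; ;], [X → . g ;], [Y → D . X D] }  — shift
  I3: { [C → Y . Y X], [D → . a ;], [Y → . D X D], [Y → . g a a], [Y → . g] }  — shift
  I4: { [D → a . ;] }  — shift
  I5: { [C → c . X], [X → . ; ;], [X → . g ;] }  — shift
  I6: { [Y → g . a a], [Y → g .] }  — shift, reduce
  I7: { [Y → g a . a] }  — shift
  I8: { [Y → g a a .] }  — reduce
  I9: { [X → ; . ;] }  — shift
  I10: { [C → c X .] }  — reduce
  I11: { [X → g . ;] }  — shift
  I12: { [X → g ; .] }  — reduce
  I13: { [X → ; ; .] }  — reduce
  I14: { [D → a ; .] }  — reduce
  I15: { [C → Y Y . X], [X → . ; ;], [X → . g ;] }  — shift
  I16: { [C → Y Y X .] }  — reduce
  I17: { [D → . a ;], [Y → D X . D] }  — shift
  I18: { [Y → D X D .] }  — reduce

No state contains more than one complete item.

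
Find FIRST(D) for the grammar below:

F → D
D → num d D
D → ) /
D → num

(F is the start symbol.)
From D → num d D:
  - num is a terminal: add 'num' and stop
From D → ) /:
  - ')' is a terminal: add ')' and stop
From D → num:
  - num is a terminal: add 'num' and stop

Collecting: FIRST(D) = { ')', 'num' }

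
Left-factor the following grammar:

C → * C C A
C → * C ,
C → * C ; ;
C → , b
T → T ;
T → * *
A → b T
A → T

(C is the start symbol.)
Left-factoring transforms A → αβ₁ | αβ₂ into A → αA' and A' → β₁ | β₂
(α is the longest common prefix among the alternatives). Repeat until
no nonterminal has two alternatives with a common prefix.

Round 1: C has alternatives sharing prefix '* C'. Introduce C': C → * C C'
  Add: C' → C A
  Add: C' → ,
  Add: C' → ; ;

No remaining common prefixes — done.

Resulting grammar:
C → * C C'
C' → C A
C' → ,
C' → ; ;
C → , b
T → T ;
T → * *
A → b T
A → T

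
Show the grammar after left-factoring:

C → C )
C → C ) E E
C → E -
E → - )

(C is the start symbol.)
Left-factoring transforms A → αβ₁ | αβ₂ into A → αA' and A' → β₁ | β₂
(α is the longest common prefix among the alternatives). Repeat until
no nonterminal has two alternatives with a common prefix.

Round 1: C has alternatives sharing prefix 'C )'. Introduce C': C → C ) C'
  Add: C' → ε
  Add: C' → E E

No remaining common prefixes — done.

Resulting grammar:
C → C ) C'
C' → ε
C' → E E
C → E -
E → - )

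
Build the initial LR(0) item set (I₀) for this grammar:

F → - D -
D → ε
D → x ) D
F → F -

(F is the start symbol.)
{ [F → . - D -], [F → . F -], [F' → . F] }

First, augment the grammar with F' → F
I₀ = CLOSURE({ [F' → . F] }):
  [F' → . F] has the dot before F: add [F → . - D -], [F → . F -]
No further items can be added.

I₀ = { [F → . - D -], [F → . F -], [F' → . F] }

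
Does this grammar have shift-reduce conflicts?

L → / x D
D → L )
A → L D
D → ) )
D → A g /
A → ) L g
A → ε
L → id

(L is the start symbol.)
Augment with L' → L and build the canonical LR(0) collection (I0 = CLOSURE({[L' → . L]}), then GOTO on every symbol after a dot until no new states appear). It has 16 states:
  I0: { [L → . / x D], [L → . id], [L' → . L] }  — shift
  I1: { [L → / . x D] }  — shift
  I2: { [L' → L .] }  — accept
  I3: { [L → id .] }  — reduce
  I4: { [A → . ) L g], [A → . L D], [A → .], [D → . ) )], [D → . A g /], [D → . L )], [L → . / x D], [L → . id], [L → / x . D] }  — shift, reduce
  I5: { [A → ) . L g], [D → ) . )], [L → . / x D], [L → . id] }  — shift
  I6: { [D → A . g /] }  — shift
  I7: { [L → / x D .] }  — reduce
  I8: { [A → . ) L g], [A → . L D], [A → .], [A → L . D], [D → . ) )], [D → . A g /], [D → . L )], [D → L . )], [L → . / x D], [L → . id] }  — shift, reduce
  I9: { [A → ) . L g], [D → ) . )], [D → L ) .], [L → . / x D], [L → . id] }  — shift, reduce
  I10: { [A → L D .] }  — reduce
  I11: { [D → ) ) .] }  — reduce
  I12: { [A → ) L . g] }  — shift
  I13: { [A → ) L g .] }  — reduce
  I14: { [D → A g . /] }  — shift
  I15: { [D → A g / .] }  — reduce

I4 contains reduce item [A → .] and shift items [A → . ) L g], [D → . ) )], [L → . / x D], [L → . id] — shift-reduce conflict.
I8 contains reduce item [A → .] and shift items [A → . ) L g], [D → . ) )], [D → L . )], [L → . / x D], [L → . id] — shift-reduce conflict.
I9 contains reduce item [D → L ) .] and shift items [D → ) . )], [L → . / x D], [L → . id] — shift-reduce conflict.

Answer: Yes — I4: [A → .] vs [A → . ) L g]; I8: [A → .] vs [A → . ) L g]; I9: [D → L ) .] vs [D → ) . )]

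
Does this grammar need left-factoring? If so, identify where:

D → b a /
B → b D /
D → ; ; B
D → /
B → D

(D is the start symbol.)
Left-factoring is needed when two productions for the same non-terminal
share a common prefix on the right-hand side.

Productions for D:
  D → b a /
  D → ; ; B
  D → /
Productions for B:
  B → b D /
  B → D

No common prefixes found.

Answer: No, left-factoring is not needed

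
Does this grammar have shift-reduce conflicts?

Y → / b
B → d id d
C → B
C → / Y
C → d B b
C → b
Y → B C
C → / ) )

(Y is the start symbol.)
A shift-reduce conflict occurs when an LR(0) state has both:
  - a complete (reduce) item [A → α .] (dot at the end), and
  - a shift item [B → β . c γ] (dot before a terminal).

Augment with Y' → Y and build the canonical LR(0) collection (I0 = CLOSURE({[Y' → . Y]}), then GOTO on every symbol after a dot until no new states appear). It has 18 states:
  I0: { [B → . d id d], [Y → . / b], [Y → . B C], [Y' → . Y] }  — shift
  I1: { [Y → / . b] }  — shift
  I2: { [B → . d id d], [C → . / ) )], [C → . / Y], [C → . B], [C → . b], [C → . d B b], [Y → B . C] }  — shift
  I3: { [Y' → Y .] }  — accept
  I4: { [B → d . id d] }  — shift
  I5: { [B → d id . d] }  — shift
  I6: { [B → d id d .] }  — reduce
  I7: { [B → . d id d], [C → / . ) )], [C → / . Y], [Y → . / b], [Y → . B C] }  — shift
  I8: { [C → B .] }  — reduce
  I9: { [Y → B C .] }  — reduce
  I10: { [C → b .] }  — reduce
  I11: { [B → . d id d], [B → d . id d], [C → d . B b] }  — shift
  I12: { [C → d B . b] }  — shift
  I13: { [C → d B b .] }  — reduce
  I14: { [C → / ) . )] }  — shift
  I15: { [C → / Y .] }  — reduce
  I16: { [C → / ) ) .] }  — reduce
  I17: { [Y → / b .] }  — reduce

No state contains both a complete item and a shift item.

Answer: No shift-reduce conflicts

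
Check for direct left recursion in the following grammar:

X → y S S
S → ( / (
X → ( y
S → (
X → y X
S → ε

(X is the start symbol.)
No direct left recursion

Direct left recursion occurs when N → N α for some non-terminal N (the right-hand side begins with the left-hand side itself).

X → y S S: starts with y
S → ( / (: starts with '('
X → ( y: starts with '('
S → (: starts with '('
X → y X: starts with y
S → ε: starts with ε

No direct left recursion found.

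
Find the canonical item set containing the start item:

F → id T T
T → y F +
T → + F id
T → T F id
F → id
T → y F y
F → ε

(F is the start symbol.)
First, augment the grammar with F' → F
I₀ = CLOSURE({ [F' → . F] }):
  [F' → . F] has the dot before F: add [F → . id T T], [F → . id], [F → .]
No further items can be added.

I₀ = { [F → . id T T], [F → . id], [F → .], [F' → . F] }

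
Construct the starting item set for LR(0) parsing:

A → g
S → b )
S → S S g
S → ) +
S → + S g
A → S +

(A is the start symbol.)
{ [A → . S +], [A → . g], [A' → . A], [S → . ) +], [S → . + S g], [S → . S S g], [S → . b )] }

First, augment the grammar with A' → A
I₀ = CLOSURE({ [A' → . A] }):
  [A' → . A] has the dot before A: add [A → . g], [A → . S +]
  [A → . S +] has the dot before S: add [S → . b )], [S → . S S g], [S → . ) +], [S → . + S g]
No further items can be added.

I₀ = { [A → . S +], [A → . g], [A' → . A], [S → . ) +], [S → . + S g], [S → . S S g], [S → . b )] }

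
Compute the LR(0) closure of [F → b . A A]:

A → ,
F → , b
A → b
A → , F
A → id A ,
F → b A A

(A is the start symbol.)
To compute CLOSURE, for each item [A → α.Bβ] where B is a non-terminal, add [B → .γ] for all productions B → γ; repeat for the newly added items until nothing changes.

Start with: [F → b . A A]
  [F → b . A A] has the dot before A: add [A → . ,], [A → . b], [A → . , F], [A → . id A ,]
No further items can be added.

CLOSURE = { [A → . , F], [A → . ,], [A → . b], [A → . id A ,], [F → b . A A] }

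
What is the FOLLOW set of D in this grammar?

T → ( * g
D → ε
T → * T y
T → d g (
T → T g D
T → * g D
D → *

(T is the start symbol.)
To compute FOLLOW(D), find every occurrence of D on a right-hand side N → α D β: add FIRST(β) \ {ε}, and if β is empty or nullable also add FOLLOW(N). Iterate to a fixed point.

In T → T g D: D is at the end, add FOLLOW(T)
In T → * g D: D is at the end, add FOLLOW(T)

The FOLLOW sets referred to above (computed the same way, to a fixed point):
  FOLLOW(T) = { $, 'g', 'y' }

Taking the union: FOLLOW(D) = { $, 'g', 'y' }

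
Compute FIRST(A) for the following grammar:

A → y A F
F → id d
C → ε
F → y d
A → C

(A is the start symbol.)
{ 'y', ε }

To compute FIRST(A), examine every production with A on the left-hand side, reading each right-hand side left to right until a non-nullable symbol is reached.

FIRST sets of the other non-terminals involved (by the same procedure, iterated to a fixed point):
  FIRST(C) = { ε }

From A → y A F:
  - y is a terminal: add 'y' and stop
From A → C:
  - C is a non-terminal: add FIRST(C) \ {ε} = { }
    C is nullable and nothing follows, so the whole right-hand side can vanish: ε ∈ FIRST(A)

Collecting: FIRST(A) = { 'y', ε }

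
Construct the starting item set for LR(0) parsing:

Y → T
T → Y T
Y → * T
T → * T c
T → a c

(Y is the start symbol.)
{ [T → . * T c], [T → . Y T], [T → . a c], [Y → . * T], [Y → . T], [Y' → . Y] }

First, augment the grammar with Y' → Y
I₀ = CLOSURE({ [Y' → . Y] }):
  [Y' → . Y] has the dot before Y: add [Y → . T], [Y → . * T]
  [Y → . T] has the dot before T: add [T → . Y T], [T → . * T c], [T → . a c]
No further items can be added.

I₀ = { [T → . * T c], [T → . Y T], [T → . a c], [Y → . * T], [Y → . T], [Y' → . Y] }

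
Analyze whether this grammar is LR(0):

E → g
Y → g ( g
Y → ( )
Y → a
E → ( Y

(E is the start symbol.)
Yes, the grammar is LR(0)

A grammar is LR(0) if no state in the canonical LR(0) collection has:
  - both a shift item (dot before a terminal) and a complete item (shift-reduce conflict), or
  - two or more complete items (reduce-reduce conflict; the accept item [E' → E .] counts as a complete item here).

Augment with E' → E and build the canonical LR(0) collection (I0 = CLOSURE({[E' → . E]}), then GOTO on every symbol after a dot until no new states appear). It has 11 states:
  I0: { [E → . ( Y], [E → . g], [E' → . E] }  — shift
  I1: { [E → ( . Y], [Y → . ( )], [Y → . a], [Y → . g ( g] }  — shift
  I2: { [E' → E .] }  — accept
  I3: { [E → g .] }  — reduce
  I4: { [Y → ( . )] }  — shift
  I5: { [E → ( Y .] }  — reduce
  I6: { [Y → a .] }  — reduce
  I7: { [Y → g . ( g] }  — shift
  I8: { [Y → g ( . g] }  — shift
  I9: { [Y → g ( g .] }  — reduce
  I10: { [Y → ( ) .] }  — reduce

Every state is either a pure shift/goto state or contains exactly one complete item and nothing to shift — no conflicts. The grammar is LR(0).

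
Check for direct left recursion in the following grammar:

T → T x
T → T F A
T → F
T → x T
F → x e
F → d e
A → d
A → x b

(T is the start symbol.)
Direct left recursion occurs when N → N α for some non-terminal N (the right-hand side begins with the left-hand side itself).

T → T x: LEFT RECURSIVE (starts with T)
T → T F A: LEFT RECURSIVE (starts with T)
T → F: starts with F
T → x T: starts with x
F → x e: starts with x
F → d e: starts with d
A → d: starts with d
A → x b: starts with x

The grammar has direct left recursion on: T.

Answer: Yes, T is left-recursive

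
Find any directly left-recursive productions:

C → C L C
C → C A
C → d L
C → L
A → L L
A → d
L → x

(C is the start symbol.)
C → C L C: LEFT RECURSIVE (starts with C)
C → C A: LEFT RECURSIVE (starts with C)
C → d L: starts with d
C → L: starts with L
A → L L: starts with L
A → d: starts with d
L → x: starts with x

The grammar has direct left recursion on: C.

Answer: Yes, C is left-recursive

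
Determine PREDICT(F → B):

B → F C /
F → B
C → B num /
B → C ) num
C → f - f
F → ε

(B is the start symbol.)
{ 'f' }

PREDICT(F → B) = (FIRST(RHS) \ {ε}) ∪ (FOLLOW(F) if ε ∈ FIRST(RHS), i.e. RHS ⇒* ε)
FIRST(B) = { 'f' }
FIRST(B) = { 'f' }
ε ∉ FIRST(B), so FOLLOW(F) is not added.
PREDICT(F → B) = { 'f' }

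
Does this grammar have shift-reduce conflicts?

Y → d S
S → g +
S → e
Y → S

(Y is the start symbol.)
A shift-reduce conflict occurs when an LR(0) state has both:
  - a complete (reduce) item [A → α .] (dot at the end), and
  - a shift item [B → β . c γ] (dot before a terminal).

Augment with Y' → Y and build the canonical LR(0) collection (I0 = CLOSURE({[Y' → . Y]}), then GOTO on every symbol after a dot until no new states appear). It has 8 states:
  I0: { [S → . e], [S → . g +], [Y → . S], [Y → . d S], [Y' → . Y] }  — shift
  I1: { [Y → S .] }  — reduce
  I2: { [Y' → Y .] }  — accept
  I3: { [S → . e], [S → . g +], [Y → d . S] }  — shift
  I4: { [S → e .] }  — reduce
  I5: { [S → g . +] }  — shift
  I6: { [S → g + .] }  — reduce
  I7: { [Y → d S .] }  — reduce

No state contains both a complete item and a shift item.

Answer: No shift-reduce conflicts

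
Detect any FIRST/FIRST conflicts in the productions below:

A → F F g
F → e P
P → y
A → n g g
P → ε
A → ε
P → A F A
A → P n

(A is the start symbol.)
Yes. A → F F g / A → P n on { 'e' }; A → n g g / A → P n on { 'n' }; P → y / P → A F A on { 'y' }

A FIRST/FIRST conflict occurs when two productions N → α and N → β for the same non-terminal have FIRST(α) ∩ FIRST(β) ≠ ∅ (with ε ∈ FIRST of a nullable right-hand side, so two nullable alternatives also conflict).

FIRST sets of the non-terminals at (or reachable through a nullable prefix from) the front of some alternative:
  FIRST(F) = { 'e' }
  FIRST(P) = { 'e', 'n', 'y', ε }
  FIRST(A) = { 'e', 'n', 'y', ε }

Productions for A:
  A → F F g: FIRST = { 'e' }
  A → n g g: FIRST = { 'n' }
  A → ε: FIRST = { ε }
  A → P n: FIRST = { 'e', 'n', 'y' }
Productions for P:
  P → y: FIRST = { 'y' }
  P → ε: FIRST = { ε }
  P → A F A: FIRST = { 'e', 'n', 'y' }
F has only one production, so no FIRST/FIRST conflict is possible there.

Conflict for A: A → F F g and A → P n
  Overlap: { 'e' }
Conflict for A: A → n g g and A → P n
  Overlap: { 'n' }
Conflict for P: P → y and P → A F A
  Overlap: { 'y' }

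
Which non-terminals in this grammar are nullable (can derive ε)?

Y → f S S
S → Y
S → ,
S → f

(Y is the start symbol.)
None

A non-terminal is nullable if it can derive ε (the empty string): either it has an ε-production, or it has a production whose right-hand side consists entirely of nullable non-terminals.

There are no ε-productions, so no non-terminal can derive ε.
No non-terminals are nullable.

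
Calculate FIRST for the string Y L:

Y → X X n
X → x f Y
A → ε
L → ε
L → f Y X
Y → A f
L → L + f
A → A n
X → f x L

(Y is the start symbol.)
FIRST sets of the non-terminals involved (from the grammar, by fixed-point iteration):
  FIRST(Y) = { 'f', 'n', 'x' }

To compute FIRST(Y L), process the symbols left to right:
Symbol Y is a non-terminal. Add FIRST(Y) \ {ε} = { 'f', 'n', 'x' }
Y is not nullable (ε ∉ FIRST(Y)), so stop here.
FIRST(Y L) = { 'f', 'n', 'x' }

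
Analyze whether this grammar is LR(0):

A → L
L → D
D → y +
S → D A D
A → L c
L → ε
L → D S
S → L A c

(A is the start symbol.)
A grammar is LR(0) if no state in the canonical LR(0) collection has:
  - both a shift item (dot before a terminal) and a complete item (shift-reduce conflict), or
  - two or more complete items (reduce-reduce conflict; the accept item [A' → A .] counts as a complete item here).

Augment with A' → A and build the canonical LR(0) collection (I0 = CLOSURE({[A' → . A]}), then GOTO on every symbol after a dot until no new states appear). It has 15 states:
  I0: { [A → . L c], [A → . L], [A' → . A], [D → . y +], [L → . D S], [L → . D], [L → .] }  — shift, reduce
  I1: { [A' → A .] }  — accept
  I2: { [D → . y +], [L → . D S], [L → . D], [L → .], [L → D . S], [L → D .], [S → . D A D], [S → . L A c] }  — shift, 2 reduces
  I3: { [A → L . c], [A → L .] }  — shift, reduce
  I4: { [D → y . +] }  — shift
  I5: { [D → y + .] }  — reduce
  I6: { [A → L c .] }  — reduce
  I7: { [A → . L c], [A → . L], [D → . y +], [L → . D S], [L → . D], [L → .], [L → D . S], [L → D .], [S → . D A D], [S → . L A c], [S → D . A D] }  — shift, 2 reduces
  I8: { [A → . L c], [A → . L], [D → . y +], [L → . D S], [L → . D], [L → .], [S → L . A c] }  — shift, reduce
  I9: { [L → D S .] }  — reduce
  I10: { [S → L A . c] }  — shift
  I11: { [S → L A c .] }  — reduce
  I12: { [D → . y +], [S → D A . D] }  — shift
  I13: { [A → . L c], [A → . L], [A → L . c], [A → L .], [D → . y +], [L → . D S], [L → . D], [L → .], [S → L . A c] }  — shift, 2 reduces
  I14: { [S → D A D .] }  — reduce

Conflict in state I0:
  Shift-reduce conflict between [L → .] and [D → . y +]
So the grammar is NOT LR(0).

Answer: No. Shift-reduce conflict between [L → .] and [D → . y +]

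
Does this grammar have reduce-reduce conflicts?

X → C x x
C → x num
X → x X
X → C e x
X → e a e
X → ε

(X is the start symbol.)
A reduce-reduce conflict occurs when an LR(0) state has two complete items [A → α .] and [B → β .] — both call for a reduction, and with no lookahead the parser cannot choose between them.

Augment with X' → X and build the canonical LR(0) collection (I0 = CLOSURE({[X' → . X]}), then GOTO on every symbol after a dot until no new states appear). It has 13 states:
  I0: { [C → . x num], [X → . C e x], [X → . C x x], [X → . e a e], [X → . x X], [X → .], [X' → . X] }  — shift, reduce
  I1: { [X → C . e x], [X → C . x x] }  — shift
  I2: { [X' → X .] }  — accept
  I3: { [X → e . a e] }  — shift
  I4: { [C → . x num], [C → x . num], [X → . C e x], [X → . C x x], [X → . e a e], [X → . x X], [X → .], [X → x . X] }  — shift, reduce
  I5: { [X → x X .] }  — reduce
  I6: { [C → x num .] }  — reduce
  I7: { [X → e a . e] }  — shift
  I8: { [X → e a e .] }  — reduce
  I9: { [X → C e . x] }  — shift
  I10: { [X → C x . x] }  — shift
  I11: { [X → C x x .] }  — reduce
  I12: { [X → C e x .] }  — reduce

No state contains more than one complete item.

Answer: No reduce-reduce conflicts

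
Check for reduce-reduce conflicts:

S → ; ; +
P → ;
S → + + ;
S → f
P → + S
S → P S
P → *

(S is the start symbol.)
Yes — I12: [P → ; .] vs [S → + + ; .]

A reduce-reduce conflict occurs when an LR(0) state has two complete items [A → α .] and [B → β .] — both call for a reduction, and with no lookahead the parser cannot choose between them.

Augment with S' → S and build the canonical LR(0) collection (I0 = CLOSURE({[S' → . S]}), then GOTO on every symbol after a dot until no new states appear). It has 13 states:
  I0: { [P → . *], [P → . + S], [P → . ;], [S → . + + ;], [S → . ; ; +], [S → . P S], [S → . f], [S' → . S] }  — shift
  I1: { [P → * .] }  — reduce
  I2: { [P → + . S], [P → . *], [P → . + S], [P → . ;], [S → + . + ;], [S → . + + ;], [S → . ; ; +], [S → . P S], [S → . f] }  — shift
  I3: { [P → ; .], [S → ; . ; +] }  — shift, reduce
  I4: { [P → . *], [P → . + S], [P → . ;], [S → . + + ;], [S → . ; ; +], [S → . P S], [S → . f], [S → P . S] }  — shift
  I5: { [S' → S .] }  — accept
  I6: { [S → f .] }  — reduce
  I7: { [S → P S .] }  — reduce
  I8: { [S → ; ; . +] }  — shift
  I9: { [S → ; ; + .] }  — reduce
  I10: { [P → + . S], [P → . *], [P → . + S], [P → . ;], [S → + + . ;], [S → + . + ;], [S → . + + ;], [S → . ; ; +], [S → . P S], [S → . f] }  — shift
  I11: { [P → + S .] }  — reduce
  I12: { [P → ; .], [S → + + ; .], [S → ; . ; +] }  — shift, 2 reduces

I12 contains complete items [P → ; .], [S → + + ; .] — reduce-reduce conflict.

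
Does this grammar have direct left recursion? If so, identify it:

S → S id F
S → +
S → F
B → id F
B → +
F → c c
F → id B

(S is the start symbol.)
Yes, S is left-recursive

S → S id F: LEFT RECURSIVE (starts with S)
S → +: starts with '+'
S → F: starts with F
B → id F: starts with id
B → +: starts with '+'
F → c c: starts with c
F → id B: starts with id

The grammar has direct left recursion on: S.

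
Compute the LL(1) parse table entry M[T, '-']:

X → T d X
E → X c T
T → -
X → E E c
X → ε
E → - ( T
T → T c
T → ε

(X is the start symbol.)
T → -, T → T c, T → ε

To find M[T, '-'], we find productions for T where '-' is in the predict set (PREDICT(N → α) = (FIRST(α) \ {ε}) ∪ (FOLLOW(N) if α ⇒* ε)).

Relevant sets:
  FIRST(T) = { '-', 'c', ε }
  FOLLOW(T) = { '-', 'c', 'd' }

T → -: PREDICT = { '-' }
  '-' is in predict set, so this production goes in M[T, '-']
T → T c: PREDICT = { '-', 'c' }
  '-' is in predict set, so this production goes in M[T, '-']
T → ε: PREDICT = { '-', 'c', 'd' }
  '-' is in predict set, so this production goes in M[T, '-']

M[T, '-'] = T → -, T → T c, T → ε  (a multiply-defined cell — the grammar is not LL(1))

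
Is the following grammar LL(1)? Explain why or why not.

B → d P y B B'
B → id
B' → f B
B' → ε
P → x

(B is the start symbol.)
Relevant sets:
  FOLLOW(B') = { $, 'f' }

For B:
  PREDICT(B → d P y B B') = { 'd' }
  PREDICT(B → id) = { 'id' }
For B':
  PREDICT(B' → f B) = { 'f' }
  PREDICT(B' → ε) = { $, 'f' }
P has a single production, so nothing to check there.

Conflict found: Predict set conflict for B': { 'f' }
The grammar is NOT LL(1).

Answer: No. Predict set conflict for B': { 'f' }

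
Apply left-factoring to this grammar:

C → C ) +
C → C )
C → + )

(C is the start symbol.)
Left-factoring transforms A → αβ₁ | αβ₂ into A → αA' and A' → β₁ | β₂
(α is the longest common prefix among the alternatives). Repeat until
no nonterminal has two alternatives with a common prefix.

Round 1: C has alternatives sharing prefix 'C )'. Introduce C': C → C ) C'
  Add: C' → +
  Add: C' → ε

No remaining common prefixes — done.

Resulting grammar:
C → C ) C'
C' → +
C' → ε
C → + )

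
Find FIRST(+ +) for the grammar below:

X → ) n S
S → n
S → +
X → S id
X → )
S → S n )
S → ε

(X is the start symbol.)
{ '+' }

To compute FIRST(+ +), process the symbols left to right:
Symbol + is a terminal. Add '+' and stop.
FIRST(+ +) = { '+' }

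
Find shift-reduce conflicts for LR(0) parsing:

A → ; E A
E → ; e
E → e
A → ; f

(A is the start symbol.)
Augment with A' → A and build the canonical LR(0) collection (I0 = CLOSURE({[A' → . A]}), then GOTO on every symbol after a dot until no new states appear). It has 9 states:
  I0: { [A → . ; E A], [A → . ; f], [A' → . A] }  — shift
  I1: { [A → ; . E A], [A → ; . f], [E → . ; e], [E → . e] }  — shift
  I2: { [A' → A .] }  — accept
  I3: { [E → ; . e] }  — shift
  I4: { [A → . ; E A], [A → . ; f], [A → ; E . A] }  — shift
  I5: { [E → e .] }  — reduce
  I6: { [A → ; f .] }  — reduce
  I7: { [A → ; E A .] }  — reduce
  I8: { [E → ; e .] }  — reduce

No state contains both a complete item and a shift item.

Answer: No shift-reduce conflicts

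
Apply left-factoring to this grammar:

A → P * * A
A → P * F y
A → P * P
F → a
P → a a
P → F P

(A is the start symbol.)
Left-factoring transforms A → αβ₁ | αβ₂ into A → αA' and A' → β₁ | β₂
(α is the longest common prefix among the alternatives). Repeat until
no nonterminal has two alternatives with a common prefix.

Round 1: A has alternatives sharing prefix 'P *'. Introduce A': A → P * A'
  Add: A' → * A
  Add: A' → F y
  Add: A' → P

No remaining common prefixes — done.

Resulting grammar:
A → P * A'
A' → * A
A' → F y
A' → P
F → a
P → a a
P → F P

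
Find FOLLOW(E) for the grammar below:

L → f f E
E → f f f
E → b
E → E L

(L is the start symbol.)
To compute FOLLOW(E), find every occurrence of E on a right-hand side N → α E β: add FIRST(β) \ {ε}, and if β is empty or nullable also add FOLLOW(N). Iterate to a fixed point.

In L → f f E: E is at the end, add FOLLOW(L)
In E → E L: E is followed by L, add FIRST(L) \ {ε} = { 'f' }

The FOLLOW sets referred to above (computed the same way, to a fixed point):
  FOLLOW(L) = { $, 'f' }

Taking the union: FOLLOW(E) = { $, 'f' }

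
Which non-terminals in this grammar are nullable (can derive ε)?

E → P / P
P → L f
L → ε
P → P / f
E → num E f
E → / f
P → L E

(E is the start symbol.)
{ 'L' }

A non-terminal is nullable if it can derive ε (the empty string): either it has an ε-production, or it has a production whose right-hand side consists entirely of nullable non-terminals.

ε-productions: L → ε
So L is immediately nullable.
No further non-terminal can be added: every production for the remaining non-terminals contains a terminal or a non-nullable non-terminal.
Nullable = { 'L' }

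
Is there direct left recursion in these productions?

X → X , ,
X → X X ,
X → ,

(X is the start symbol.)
X → X , ,: LEFT RECURSIVE (starts with X)
X → X X ,: LEFT RECURSIVE (starts with X)
X → ,: starts with ','

The grammar has direct left recursion on: X.

Answer: Yes, X is left-recursive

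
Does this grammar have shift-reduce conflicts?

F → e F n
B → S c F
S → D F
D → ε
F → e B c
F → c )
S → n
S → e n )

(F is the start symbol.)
Yes — I3: [D → .] vs [F → . c )]; I8: [D → .] vs [F → . c )]; I10: [S → n .] vs [S → e n . )]

Augment with F' → F and build the canonical LR(0) collection (I0 = CLOSURE({[F' → . F]}), then GOTO on every symbol after a dot until no new states appear). It has 18 states:
  I0: { [F → . c )], [F → . e B c], [F → . e F n], [F' → . F] }  — shift
  I1: { [F' → F .] }  — accept
  I2: { [F → c . )] }  — shift
  I3: { [B → . S c F], [D → .], [F → . c )], [F → . e B c], [F → . e F n], [F → e . B c], [F → e . F n], [S → . D F], [S → . e n )], [S → . n] }  — shift, reduce
  I4: { [F → e B . c] }  — shift
  I5: { [F → . c )], [F → . e B c], [F → . e F n], [S → D . F] }  — shift
  I6: { [F → e F . n] }  — shift
  I7: { [B → S . c F] }  — shift
  I8: { [B → . S c F], [D → .], [F → . c )], [F → . e B c], [F → . e F n], [F → e . B c], [F → e . F n], [S → . D F], [S → . e n )], [S → . n], [S → e . n )] }  — shift, reduce
  I9: { [S → n .] }  — reduce
  I10: { [S → e n . )], [S → n .] }  — shift, reduce
  I11: { [S → e n ) .] }  — reduce
  I12: { [B → S c . F], [F → . c )], [F → . e B c], [F → . e F n] }  — shift
  I13: { [B → S c F .] }  — reduce
  I14: { [F → e F n .] }  — reduce
  I15: { [S → D F .] }  — reduce
  I16: { [F → e B c .] }  — reduce
  I17: { [F → c ) .] }  — reduce

I3 contains reduce item [D → .] and shift items [F → . c )], [F → . e B c], [F → . e F n], [S → . e n )], [S → . n] — shift-reduce conflict.
I8 contains reduce item [D → .] and shift items [F → . c )], [F → . e B c], [F → . e F n], [S → . e n )], [S → e . n )], [S → . n] — shift-reduce conflict.
I10 contains reduce item [S → n .] and shift item [S → e n . )] — shift-reduce conflict.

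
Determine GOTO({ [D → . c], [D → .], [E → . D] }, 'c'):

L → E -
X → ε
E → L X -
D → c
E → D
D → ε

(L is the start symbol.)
{ [D → c .] }

GOTO(I, 'c') = CLOSURE({ [A → αX.β] : [A → α.Xβ] ∈ I, X = 'c' })

Items with dot before 'c', with the dot advanced:
  [D → . c] → [D → c .]
Closure adds nothing (no advanced item has the dot before a non-terminal).

GOTO = { [D → c .] }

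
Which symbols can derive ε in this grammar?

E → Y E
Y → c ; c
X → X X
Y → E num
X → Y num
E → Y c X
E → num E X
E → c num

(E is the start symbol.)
None

A non-terminal is nullable if it can derive ε (the empty string): either it has an ε-production, or it has a production whose right-hand side consists entirely of nullable non-terminals.

There are no ε-productions, so no non-terminal can derive ε.
No non-terminals are nullable.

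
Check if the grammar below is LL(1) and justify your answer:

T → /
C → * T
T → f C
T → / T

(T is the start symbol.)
No. Predict set conflict for T: { '/' }

For T:
  PREDICT(T → '/') = { '/' }
  PREDICT(T → f C) = { 'f' }
  PREDICT(T → '/' T) = { '/' }
C has a single production, so nothing to check there.

Conflict found: Predict set conflict for T: { '/' }
The grammar is NOT LL(1).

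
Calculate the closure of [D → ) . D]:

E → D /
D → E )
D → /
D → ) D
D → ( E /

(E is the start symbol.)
{ [D → ) . D], [D → . ( E /], [D → . ) D], [D → . /], [D → . E )], [E → . D /] }

To compute CLOSURE, for each item [A → α.Bβ] where B is a non-terminal, add [B → .γ] for all productions B → γ; repeat for the newly added items until nothing changes.

Start with: [D → ) . D]
  [D → ) . D] has the dot before D: add [D → . E )], [D → . /], [D → . ) D], [D → . ( E /]
  [D → . E )] has the dot before E: add [E → . D /]
No further items can be added.

CLOSURE = { [D → ) . D], [D → . ( E /], [D → . ) D], [D → . /], [D → . E )], [E → . D /] }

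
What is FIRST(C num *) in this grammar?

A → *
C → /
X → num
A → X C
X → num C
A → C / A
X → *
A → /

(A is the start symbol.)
FIRST sets of the non-terminals involved (from the grammar, by fixed-point iteration):
  FIRST(C) = { '/' }

To compute FIRST(C num *), process the symbols left to right:
Symbol C is a non-terminal. Add FIRST(C) \ {ε} = { '/' }
C is not nullable (ε ∉ FIRST(C)), so stop here.
FIRST(C num *) = { '/' }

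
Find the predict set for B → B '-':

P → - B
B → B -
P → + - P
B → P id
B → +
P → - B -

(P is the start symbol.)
PREDICT(B → B '-') = (FIRST(RHS) \ {ε}) ∪ (FOLLOW(B) if ε ∈ FIRST(RHS), i.e. RHS ⇒* ε)
FIRST(B) = { '+', '-' }
FIRST(B '-') = { '+', '-' }
ε ∉ FIRST(B '-'), so FOLLOW(B) is not added.
PREDICT(B → B '-') = { '+', '-' }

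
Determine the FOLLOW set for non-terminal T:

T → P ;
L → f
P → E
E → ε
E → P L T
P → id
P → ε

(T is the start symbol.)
{ $, ';', 'f' }

T is the start symbol, so $ ∈ FOLLOW(T).
In E → P L T: T is at the end, add FOLLOW(E)

The FOLLOW sets referred to above (computed the same way, to a fixed point):
  FOLLOW(E) = { ';', 'f' }

Taking the union: FOLLOW(T) = { $, ';', 'f' }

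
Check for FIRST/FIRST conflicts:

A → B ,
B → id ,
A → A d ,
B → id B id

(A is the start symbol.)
A FIRST/FIRST conflict occurs when two productions N → α and N → β for the same non-terminal have FIRST(α) ∩ FIRST(β) ≠ ∅ (with ε ∈ FIRST of a nullable right-hand side, so two nullable alternatives also conflict).

FIRST sets of the non-terminals at (or reachable through a nullable prefix from) the front of some alternative:
  FIRST(B) = { 'id' }
  FIRST(A) = { 'id' }

Productions for A:
  A → B ,: FIRST = { 'id' }
  A → A d ,: FIRST = { 'id' }
Productions for B:
  B → id ,: FIRST = { 'id' }
  B → id B id: FIRST = { 'id' }

Conflict for A: A → B , and A → A d ,
  Overlap: { 'id' }
Conflict for B: B → id , and B → id B id
  Overlap: { 'id' }

Answer: Yes. A → B ',' / A → A d ',' on { 'id' }; B → id ',' / B → id B id on { 'id' }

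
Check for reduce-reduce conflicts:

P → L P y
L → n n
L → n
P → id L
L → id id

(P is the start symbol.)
Augment with P' → P and build the canonical LR(0) collection (I0 = CLOSURE({[P' → . P]}), then GOTO on every symbol after a dot until no new states appear). It has 11 states:
  I0: { [L → . id id], [L → . n n], [L → . n], [P → . L P y], [P → . id L], [P' → . P] }  — shift
  I1: { [L → . id id], [L → . n n], [L → . n], [P → . L P y], [P → . id L], [P → L . P y] }  — shift
  I2: { [P' → P .] }  — accept
  I3: { [L → . id id], [L → . n n], [L → . n], [L → id . id], [P → id . L] }  — shift
  I4: { [L → n . n], [L → n .] }  — shift, reduce
  I5: { [L → n n .] }  — reduce
  I6: { [P → id L .] }  — reduce
  I7: { [L → id . id], [L → id id .] }  — shift, reduce
  I8: { [L → id id .] }  — reduce
  I9: { [P → L P . y] }  — shift
  I10: { [P → L P y .] }  — reduce

No state contains more than one complete item.

Answer: No reduce-reduce conflicts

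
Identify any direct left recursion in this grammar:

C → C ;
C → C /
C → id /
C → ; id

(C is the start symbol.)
Yes, C is left-recursive

Direct left recursion occurs when N → N α for some non-terminal N (the right-hand side begins with the left-hand side itself).

C → C ;: LEFT RECURSIVE (starts with C)
C → C /: LEFT RECURSIVE (starts with C)
C → id /: starts with id
C → ; id: starts with ';'

The grammar has direct left recursion on: C.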